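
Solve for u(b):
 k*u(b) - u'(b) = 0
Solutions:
 u(b) = C1*exp(b*k)


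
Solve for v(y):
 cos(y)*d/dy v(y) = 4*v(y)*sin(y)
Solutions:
 v(y) = C1/cos(y)^4


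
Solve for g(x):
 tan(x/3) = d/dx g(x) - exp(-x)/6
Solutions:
 g(x) = C1 + 3*log(tan(x/3)^2 + 1)/2 - exp(-x)/6


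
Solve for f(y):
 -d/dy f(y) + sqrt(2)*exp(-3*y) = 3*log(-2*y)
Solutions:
 f(y) = C1 - 3*y*log(-y) + 3*y*(1 - log(2)) - sqrt(2)*exp(-3*y)/3


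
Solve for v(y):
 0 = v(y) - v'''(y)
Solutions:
 v(y) = C3*exp(y) + (C1*sin(sqrt(3)*y/2) + C2*cos(sqrt(3)*y/2))*exp(-y/2)


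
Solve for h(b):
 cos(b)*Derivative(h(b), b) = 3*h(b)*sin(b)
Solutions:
 h(b) = C1/cos(b)^3


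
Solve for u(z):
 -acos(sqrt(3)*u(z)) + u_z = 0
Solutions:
 Integral(1/acos(sqrt(3)*_y), (_y, u(z))) = C1 + z


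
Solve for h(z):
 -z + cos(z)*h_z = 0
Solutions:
 h(z) = C1 + Integral(z/cos(z), z)


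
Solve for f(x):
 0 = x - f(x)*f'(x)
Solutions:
 f(x) = -sqrt(C1 + x^2)
 f(x) = sqrt(C1 + x^2)


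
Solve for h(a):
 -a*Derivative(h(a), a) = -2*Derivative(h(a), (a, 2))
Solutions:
 h(a) = C1 + C2*erfi(a/2)


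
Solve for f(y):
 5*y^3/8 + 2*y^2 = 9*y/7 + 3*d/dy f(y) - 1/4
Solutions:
 f(y) = C1 + 5*y^4/96 + 2*y^3/9 - 3*y^2/14 + y/12


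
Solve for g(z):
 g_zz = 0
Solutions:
 g(z) = C1 + C2*z


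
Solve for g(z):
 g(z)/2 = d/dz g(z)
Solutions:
 g(z) = C1*exp(z/2)


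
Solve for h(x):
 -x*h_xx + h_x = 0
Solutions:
 h(x) = C1 + C2*x^2


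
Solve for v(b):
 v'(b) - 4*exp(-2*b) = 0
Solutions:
 v(b) = C1 - 2*exp(-2*b)


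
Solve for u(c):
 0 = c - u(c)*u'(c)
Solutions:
 u(c) = -sqrt(C1 + c^2)
 u(c) = sqrt(C1 + c^2)


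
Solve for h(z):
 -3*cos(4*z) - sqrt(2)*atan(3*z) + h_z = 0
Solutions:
 h(z) = C1 + sqrt(2)*(z*atan(3*z) - log(9*z^2 + 1)/6) + 3*sin(4*z)/4


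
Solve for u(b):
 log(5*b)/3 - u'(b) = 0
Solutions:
 u(b) = C1 + b*log(b)/3 - b/3 + b*log(5)/3


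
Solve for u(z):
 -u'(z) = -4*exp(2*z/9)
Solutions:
 u(z) = C1 + 18*exp(2*z/9)


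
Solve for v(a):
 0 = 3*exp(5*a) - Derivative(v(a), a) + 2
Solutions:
 v(a) = C1 + 2*a + 3*exp(5*a)/5


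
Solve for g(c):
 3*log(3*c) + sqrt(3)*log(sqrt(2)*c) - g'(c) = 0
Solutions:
 g(c) = C1 + sqrt(3)*c*log(c) + 3*c*log(c) - 3*c - sqrt(3)*c + c*log(27*2^(sqrt(3)/2))


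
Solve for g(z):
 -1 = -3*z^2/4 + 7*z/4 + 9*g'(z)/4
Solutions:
 g(z) = C1 + z^3/9 - 7*z^2/18 - 4*z/9


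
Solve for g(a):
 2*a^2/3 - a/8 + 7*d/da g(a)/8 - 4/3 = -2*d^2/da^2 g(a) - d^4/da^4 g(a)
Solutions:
 g(a) = C1 + C2*exp(6^(1/3)*a*(-16*3^(1/3)/(63 + sqrt(10113))^(1/3) + 2^(1/3)*(63 + sqrt(10113))^(1/3))/24)*sin(2^(1/3)*3^(1/6)*a*(2/(63 + sqrt(10113))^(1/3) + 2^(1/3)*3^(2/3)*(63 + sqrt(10113))^(1/3)/24)) + C3*exp(6^(1/3)*a*(-16*3^(1/3)/(63 + sqrt(10113))^(1/3) + 2^(1/3)*(63 + sqrt(10113))^(1/3))/24)*cos(2^(1/3)*3^(1/6)*a*(2/(63 + sqrt(10113))^(1/3) + 2^(1/3)*3^(2/3)*(63 + sqrt(10113))^(1/3)/24)) + C4*exp(-6^(1/3)*a*(-16*3^(1/3)/(63 + sqrt(10113))^(1/3) + 2^(1/3)*(63 + sqrt(10113))^(1/3))/12) - 16*a^3/63 + 533*a^2/294 - 2320*a/343


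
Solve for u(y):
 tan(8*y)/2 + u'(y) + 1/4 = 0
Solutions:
 u(y) = C1 - y/4 + log(cos(8*y))/16


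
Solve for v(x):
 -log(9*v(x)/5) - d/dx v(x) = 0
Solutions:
 Integral(1/(log(_y) - log(5) + 2*log(3)), (_y, v(x))) = C1 - x


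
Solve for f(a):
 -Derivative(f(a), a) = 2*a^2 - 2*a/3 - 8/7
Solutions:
 f(a) = C1 - 2*a^3/3 + a^2/3 + 8*a/7


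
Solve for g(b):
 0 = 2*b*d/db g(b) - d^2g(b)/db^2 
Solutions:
 g(b) = C1 + C2*erfi(b)


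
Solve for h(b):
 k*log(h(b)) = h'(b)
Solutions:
 li(h(b)) = C1 + b*k


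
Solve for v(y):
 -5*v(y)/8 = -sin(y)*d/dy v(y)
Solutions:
 v(y) = C1*(cos(y) - 1)^(5/16)/(cos(y) + 1)^(5/16)


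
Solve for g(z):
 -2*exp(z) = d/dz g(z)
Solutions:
 g(z) = C1 - 2*exp(z)


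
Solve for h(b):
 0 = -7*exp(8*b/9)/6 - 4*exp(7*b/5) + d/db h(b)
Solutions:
 h(b) = C1 + 21*exp(8*b/9)/16 + 20*exp(7*b/5)/7


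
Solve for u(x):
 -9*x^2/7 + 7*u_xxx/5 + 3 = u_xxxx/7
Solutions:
 u(x) = C1 + C2*x + C3*x^2 + C4*exp(49*x/5) + 3*x^5/196 + 75*x^4/9604 - 83285*x^3/235298


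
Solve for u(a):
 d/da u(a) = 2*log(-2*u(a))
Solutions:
 -Integral(1/(log(-_y) + log(2)), (_y, u(a)))/2 = C1 - a


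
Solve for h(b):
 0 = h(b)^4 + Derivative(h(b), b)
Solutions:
 h(b) = (-3^(2/3) - 3*3^(1/6)*I)*(1/(C1 + b))^(1/3)/6
 h(b) = (-3^(2/3) + 3*3^(1/6)*I)*(1/(C1 + b))^(1/3)/6
 h(b) = (1/(C1 + 3*b))^(1/3)


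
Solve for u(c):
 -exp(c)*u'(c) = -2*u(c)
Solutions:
 u(c) = C1*exp(-2*exp(-c))


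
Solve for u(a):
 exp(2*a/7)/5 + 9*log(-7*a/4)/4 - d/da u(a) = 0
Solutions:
 u(a) = C1 + 9*a*log(-a)/4 + 9*a*(-2*log(2) - 1 + log(7))/4 + 7*exp(2*a/7)/10


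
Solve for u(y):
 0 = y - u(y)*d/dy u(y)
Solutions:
 u(y) = -sqrt(C1 + y^2)
 u(y) = sqrt(C1 + y^2)


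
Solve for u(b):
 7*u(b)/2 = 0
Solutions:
 u(b) = 0


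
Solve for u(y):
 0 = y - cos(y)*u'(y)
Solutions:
 u(y) = C1 + Integral(y/cos(y), y)


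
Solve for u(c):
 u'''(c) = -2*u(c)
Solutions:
 u(c) = C3*exp(-2^(1/3)*c) + (C1*sin(2^(1/3)*sqrt(3)*c/2) + C2*cos(2^(1/3)*sqrt(3)*c/2))*exp(2^(1/3)*c/2)


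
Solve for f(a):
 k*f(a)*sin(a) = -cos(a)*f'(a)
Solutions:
 f(a) = C1*exp(k*log(cos(a)))


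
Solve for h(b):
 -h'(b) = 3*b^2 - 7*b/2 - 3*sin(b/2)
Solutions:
 h(b) = C1 - b^3 + 7*b^2/4 - 6*cos(b/2)


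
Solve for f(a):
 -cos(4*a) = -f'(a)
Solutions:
 f(a) = C1 + sin(4*a)/4


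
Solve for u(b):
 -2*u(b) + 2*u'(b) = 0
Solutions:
 u(b) = C1*exp(b)


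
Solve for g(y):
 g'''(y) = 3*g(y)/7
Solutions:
 g(y) = C3*exp(3^(1/3)*7^(2/3)*y/7) + (C1*sin(3^(5/6)*7^(2/3)*y/14) + C2*cos(3^(5/6)*7^(2/3)*y/14))*exp(-3^(1/3)*7^(2/3)*y/14)


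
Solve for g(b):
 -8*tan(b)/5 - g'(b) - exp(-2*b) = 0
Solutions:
 g(b) = C1 - 4*log(tan(b)^2 + 1)/5 + exp(-2*b)/2


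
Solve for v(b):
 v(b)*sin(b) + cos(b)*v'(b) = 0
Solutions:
 v(b) = C1*cos(b)


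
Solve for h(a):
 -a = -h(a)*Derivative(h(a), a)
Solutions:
 h(a) = -sqrt(C1 + a^2)
 h(a) = sqrt(C1 + a^2)


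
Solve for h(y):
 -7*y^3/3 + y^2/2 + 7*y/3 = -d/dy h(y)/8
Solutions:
 h(y) = C1 + 14*y^4/3 - 4*y^3/3 - 28*y^2/3


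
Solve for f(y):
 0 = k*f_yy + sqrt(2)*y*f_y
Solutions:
 f(y) = C1 + C2*sqrt(k)*erf(2^(3/4)*y*sqrt(1/k)/2)


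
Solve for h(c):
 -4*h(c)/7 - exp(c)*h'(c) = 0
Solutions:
 h(c) = C1*exp(4*exp(-c)/7)


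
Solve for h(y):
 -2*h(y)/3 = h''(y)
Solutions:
 h(y) = C1*sin(sqrt(6)*y/3) + C2*cos(sqrt(6)*y/3)


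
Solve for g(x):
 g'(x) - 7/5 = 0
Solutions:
 g(x) = C1 + 7*x/5


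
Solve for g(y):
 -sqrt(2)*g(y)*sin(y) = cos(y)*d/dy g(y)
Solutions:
 g(y) = C1*cos(y)^(sqrt(2))


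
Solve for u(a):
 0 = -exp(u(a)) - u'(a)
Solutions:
 u(a) = log(1/(C1 + a))


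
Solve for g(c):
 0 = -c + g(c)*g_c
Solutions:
 g(c) = -sqrt(C1 + c^2)
 g(c) = sqrt(C1 + c^2)


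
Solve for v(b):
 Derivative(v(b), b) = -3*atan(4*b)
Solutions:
 v(b) = C1 - 3*b*atan(4*b) + 3*log(16*b^2 + 1)/8


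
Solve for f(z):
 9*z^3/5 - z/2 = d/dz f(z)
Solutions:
 f(z) = C1 + 9*z^4/20 - z^2/4


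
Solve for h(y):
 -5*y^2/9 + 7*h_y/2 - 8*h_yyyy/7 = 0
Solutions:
 h(y) = C1 + C4*exp(14^(2/3)*y/4) + 10*y^3/189 + (C2*sin(14^(2/3)*sqrt(3)*y/8) + C3*cos(14^(2/3)*sqrt(3)*y/8))*exp(-14^(2/3)*y/8)


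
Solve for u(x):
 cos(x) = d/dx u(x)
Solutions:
 u(x) = C1 + sin(x)


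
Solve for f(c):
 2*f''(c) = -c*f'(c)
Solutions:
 f(c) = C1 + C2*erf(c/2)


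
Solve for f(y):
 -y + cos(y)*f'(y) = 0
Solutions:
 f(y) = C1 + Integral(y/cos(y), y)


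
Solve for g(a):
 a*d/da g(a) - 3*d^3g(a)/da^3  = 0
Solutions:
 g(a) = C1 + Integral(C2*airyai(3^(2/3)*a/3) + C3*airybi(3^(2/3)*a/3), a)


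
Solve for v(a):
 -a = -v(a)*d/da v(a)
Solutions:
 v(a) = -sqrt(C1 + a^2)
 v(a) = sqrt(C1 + a^2)


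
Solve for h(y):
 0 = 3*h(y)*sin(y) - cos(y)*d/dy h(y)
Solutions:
 h(y) = C1/cos(y)^3


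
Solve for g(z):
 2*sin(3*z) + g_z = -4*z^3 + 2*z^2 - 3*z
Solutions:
 g(z) = C1 - z^4 + 2*z^3/3 - 3*z^2/2 + 2*cos(3*z)/3


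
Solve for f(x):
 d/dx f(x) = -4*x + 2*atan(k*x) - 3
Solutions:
 f(x) = C1 - 2*x^2 - 3*x + 2*Piecewise((x*atan(k*x) - log(k^2*x^2 + 1)/(2*k), Ne(k, 0)), (0, True))


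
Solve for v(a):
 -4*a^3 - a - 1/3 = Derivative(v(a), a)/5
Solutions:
 v(a) = C1 - 5*a^4 - 5*a^2/2 - 5*a/3


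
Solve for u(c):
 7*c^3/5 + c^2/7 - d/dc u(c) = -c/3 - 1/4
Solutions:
 u(c) = C1 + 7*c^4/20 + c^3/21 + c^2/6 + c/4


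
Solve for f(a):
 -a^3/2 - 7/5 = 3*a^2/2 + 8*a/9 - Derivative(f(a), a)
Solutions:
 f(a) = C1 + a^4/8 + a^3/2 + 4*a^2/9 + 7*a/5


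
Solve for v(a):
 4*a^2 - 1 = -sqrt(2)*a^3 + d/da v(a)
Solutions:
 v(a) = C1 + sqrt(2)*a^4/4 + 4*a^3/3 - a


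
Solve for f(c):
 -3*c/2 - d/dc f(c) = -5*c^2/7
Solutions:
 f(c) = C1 + 5*c^3/21 - 3*c^2/4


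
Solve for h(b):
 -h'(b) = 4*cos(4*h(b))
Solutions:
 h(b) = -asin((C1 + exp(32*b))/(C1 - exp(32*b)))/4 + pi/4
 h(b) = asin((C1 + exp(32*b))/(C1 - exp(32*b)))/4


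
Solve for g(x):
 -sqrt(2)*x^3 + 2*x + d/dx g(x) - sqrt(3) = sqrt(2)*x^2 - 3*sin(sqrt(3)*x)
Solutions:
 g(x) = C1 + sqrt(2)*x^4/4 + sqrt(2)*x^3/3 - x^2 + sqrt(3)*x + sqrt(3)*cos(sqrt(3)*x)


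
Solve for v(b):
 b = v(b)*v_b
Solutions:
 v(b) = -sqrt(C1 + b^2)
 v(b) = sqrt(C1 + b^2)


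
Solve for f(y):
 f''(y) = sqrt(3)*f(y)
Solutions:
 f(y) = C1*exp(-3^(1/4)*y) + C2*exp(3^(1/4)*y)


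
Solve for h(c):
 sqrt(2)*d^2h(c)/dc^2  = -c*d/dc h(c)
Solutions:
 h(c) = C1 + C2*erf(2^(1/4)*c/2)


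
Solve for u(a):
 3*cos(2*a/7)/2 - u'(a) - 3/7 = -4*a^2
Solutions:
 u(a) = C1 + 4*a^3/3 - 3*a/7 + 21*sin(a/7)*cos(a/7)/2


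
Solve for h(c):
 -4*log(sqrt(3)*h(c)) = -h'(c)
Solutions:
 -Integral(1/(2*log(_y) + log(3)), (_y, h(c)))/2 = C1 - c


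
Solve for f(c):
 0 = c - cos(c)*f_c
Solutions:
 f(c) = C1 + Integral(c/cos(c), c)


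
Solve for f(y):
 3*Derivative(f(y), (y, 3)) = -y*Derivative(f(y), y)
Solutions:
 f(y) = C1 + Integral(C2*airyai(-3^(2/3)*y/3) + C3*airybi(-3^(2/3)*y/3), y)


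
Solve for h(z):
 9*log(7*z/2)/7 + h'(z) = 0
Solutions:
 h(z) = C1 - 9*z*log(z)/7 - 9*z*log(7)/7 + 9*z*log(2)/7 + 9*z/7


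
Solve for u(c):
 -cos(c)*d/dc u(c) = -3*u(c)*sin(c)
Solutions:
 u(c) = C1/cos(c)^3


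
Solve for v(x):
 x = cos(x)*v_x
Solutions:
 v(x) = C1 + Integral(x/cos(x), x)


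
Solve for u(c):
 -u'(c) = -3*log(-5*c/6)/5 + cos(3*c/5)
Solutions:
 u(c) = C1 + 3*c*log(-c)/5 - 3*c*log(6)/5 - 3*c/5 + 3*c*log(5)/5 - 5*sin(3*c/5)/3


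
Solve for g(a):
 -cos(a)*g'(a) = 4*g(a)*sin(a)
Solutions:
 g(a) = C1*cos(a)^4


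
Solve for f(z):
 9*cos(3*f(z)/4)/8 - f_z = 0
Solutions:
 -9*z/8 - 2*log(sin(3*f(z)/4) - 1)/3 + 2*log(sin(3*f(z)/4) + 1)/3 = C1


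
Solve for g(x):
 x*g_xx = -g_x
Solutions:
 g(x) = C1 + C2*log(x)


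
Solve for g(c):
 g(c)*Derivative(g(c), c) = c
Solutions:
 g(c) = -sqrt(C1 + c^2)
 g(c) = sqrt(C1 + c^2)


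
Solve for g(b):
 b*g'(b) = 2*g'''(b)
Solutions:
 g(b) = C1 + Integral(C2*airyai(2^(2/3)*b/2) + C3*airybi(2^(2/3)*b/2), b)


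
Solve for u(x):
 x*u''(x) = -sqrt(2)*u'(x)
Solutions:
 u(x) = C1 + C2*x^(1 - sqrt(2))


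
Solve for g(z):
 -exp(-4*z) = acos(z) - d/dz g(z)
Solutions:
 g(z) = C1 + z*acos(z) - sqrt(1 - z^2) - exp(-4*z)/4


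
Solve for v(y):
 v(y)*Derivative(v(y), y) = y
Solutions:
 v(y) = -sqrt(C1 + y^2)
 v(y) = sqrt(C1 + y^2)


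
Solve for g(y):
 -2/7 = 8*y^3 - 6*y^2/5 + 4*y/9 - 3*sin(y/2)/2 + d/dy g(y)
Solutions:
 g(y) = C1 - 2*y^4 + 2*y^3/5 - 2*y^2/9 - 2*y/7 - 3*cos(y/2)


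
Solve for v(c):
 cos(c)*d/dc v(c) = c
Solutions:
 v(c) = C1 + Integral(c/cos(c), c)


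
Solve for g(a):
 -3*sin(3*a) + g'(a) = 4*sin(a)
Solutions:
 g(a) = C1 - 4*cos(a) - cos(3*a)


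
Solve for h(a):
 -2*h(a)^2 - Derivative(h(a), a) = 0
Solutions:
 h(a) = 1/(C1 + 2*a)


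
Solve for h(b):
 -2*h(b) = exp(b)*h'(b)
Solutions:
 h(b) = C1*exp(2*exp(-b))


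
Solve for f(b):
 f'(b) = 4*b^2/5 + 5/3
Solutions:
 f(b) = C1 + 4*b^3/15 + 5*b/3


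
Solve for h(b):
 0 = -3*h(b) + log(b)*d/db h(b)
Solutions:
 h(b) = C1*exp(3*li(b))


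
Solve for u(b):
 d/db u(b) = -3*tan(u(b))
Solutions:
 u(b) = pi - asin(C1*exp(-3*b))
 u(b) = asin(C1*exp(-3*b))


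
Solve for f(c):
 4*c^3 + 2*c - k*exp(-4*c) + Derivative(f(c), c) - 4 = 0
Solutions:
 f(c) = C1 - c^4 - c^2 + 4*c - k*exp(-4*c)/4


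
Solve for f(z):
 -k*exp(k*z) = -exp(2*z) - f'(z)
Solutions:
 f(z) = C1 - exp(2*z)/2 + exp(k*z)


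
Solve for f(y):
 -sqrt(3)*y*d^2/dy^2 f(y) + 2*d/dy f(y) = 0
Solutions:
 f(y) = C1 + C2*y^(1 + 2*sqrt(3)/3)


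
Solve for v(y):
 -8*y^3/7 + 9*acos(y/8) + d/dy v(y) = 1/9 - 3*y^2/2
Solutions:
 v(y) = C1 + 2*y^4/7 - y^3/2 - 9*y*acos(y/8) + y/9 + 9*sqrt(64 - y^2)


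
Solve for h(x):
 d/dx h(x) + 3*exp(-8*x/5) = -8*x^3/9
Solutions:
 h(x) = C1 - 2*x^4/9 + 15*exp(-8*x/5)/8


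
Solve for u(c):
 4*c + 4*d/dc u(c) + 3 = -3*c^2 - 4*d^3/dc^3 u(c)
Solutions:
 u(c) = C1 + C2*sin(c) + C3*cos(c) - c^3/4 - c^2/2 + 3*c/4


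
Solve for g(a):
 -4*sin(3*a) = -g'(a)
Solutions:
 g(a) = C1 - 4*cos(3*a)/3


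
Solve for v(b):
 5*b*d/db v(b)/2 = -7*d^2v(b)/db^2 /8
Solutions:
 v(b) = C1 + C2*erf(sqrt(70)*b/7)


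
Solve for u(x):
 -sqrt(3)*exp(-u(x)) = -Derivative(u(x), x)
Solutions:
 u(x) = log(C1 + sqrt(3)*x)


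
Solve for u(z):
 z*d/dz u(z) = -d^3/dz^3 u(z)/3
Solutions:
 u(z) = C1 + Integral(C2*airyai(-3^(1/3)*z) + C3*airybi(-3^(1/3)*z), z)


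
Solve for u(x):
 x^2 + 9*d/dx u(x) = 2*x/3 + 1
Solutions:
 u(x) = C1 - x^3/27 + x^2/27 + x/9


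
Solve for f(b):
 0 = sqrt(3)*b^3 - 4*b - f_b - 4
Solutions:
 f(b) = C1 + sqrt(3)*b^4/4 - 2*b^2 - 4*b


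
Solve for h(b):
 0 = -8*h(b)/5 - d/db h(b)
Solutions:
 h(b) = C1*exp(-8*b/5)


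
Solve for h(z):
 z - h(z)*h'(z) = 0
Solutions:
 h(z) = -sqrt(C1 + z^2)
 h(z) = sqrt(C1 + z^2)


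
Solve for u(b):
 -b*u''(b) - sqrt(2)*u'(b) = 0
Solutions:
 u(b) = C1 + C2*b^(1 - sqrt(2))


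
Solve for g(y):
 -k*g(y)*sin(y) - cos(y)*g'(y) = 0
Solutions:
 g(y) = C1*exp(k*log(cos(y)))


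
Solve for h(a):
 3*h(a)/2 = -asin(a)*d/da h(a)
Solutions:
 h(a) = C1*exp(-3*Integral(1/asin(a), a)/2)


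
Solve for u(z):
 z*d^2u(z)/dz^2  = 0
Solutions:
 u(z) = C1 + C2*z


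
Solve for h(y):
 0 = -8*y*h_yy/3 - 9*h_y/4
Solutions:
 h(y) = C1 + C2*y^(5/32)


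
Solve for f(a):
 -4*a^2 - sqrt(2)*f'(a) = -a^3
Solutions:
 f(a) = C1 + sqrt(2)*a^4/8 - 2*sqrt(2)*a^3/3


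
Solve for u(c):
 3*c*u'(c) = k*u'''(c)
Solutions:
 u(c) = C1 + Integral(C2*airyai(3^(1/3)*c*(1/k)^(1/3)) + C3*airybi(3^(1/3)*c*(1/k)^(1/3)), c)


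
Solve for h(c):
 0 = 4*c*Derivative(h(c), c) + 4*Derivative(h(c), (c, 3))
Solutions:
 h(c) = C1 + Integral(C2*airyai(-c) + C3*airybi(-c), c)


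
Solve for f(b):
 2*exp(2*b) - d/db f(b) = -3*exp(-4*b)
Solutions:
 f(b) = C1 + exp(2*b) - 3*exp(-4*b)/4


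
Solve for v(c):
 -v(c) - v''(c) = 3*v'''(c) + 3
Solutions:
 v(c) = C1*exp(c*(-4 + 2*2^(1/3)/(9*sqrt(741) + 245)^(1/3) + 2^(2/3)*(9*sqrt(741) + 245)^(1/3))/36)*sin(2^(1/3)*sqrt(3)*c*(-2^(1/3)*(9*sqrt(741) + 245)^(1/3) + 2/(9*sqrt(741) + 245)^(1/3))/36) + C2*exp(c*(-4 + 2*2^(1/3)/(9*sqrt(741) + 245)^(1/3) + 2^(2/3)*(9*sqrt(741) + 245)^(1/3))/36)*cos(2^(1/3)*sqrt(3)*c*(-2^(1/3)*(9*sqrt(741) + 245)^(1/3) + 2/(9*sqrt(741) + 245)^(1/3))/36) + C3*exp(-c*(2*2^(1/3)/(9*sqrt(741) + 245)^(1/3) + 2 + 2^(2/3)*(9*sqrt(741) + 245)^(1/3))/18) - 3


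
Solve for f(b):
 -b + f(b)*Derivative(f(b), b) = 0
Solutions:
 f(b) = -sqrt(C1 + b^2)
 f(b) = sqrt(C1 + b^2)


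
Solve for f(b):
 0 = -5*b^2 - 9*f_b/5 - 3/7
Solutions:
 f(b) = C1 - 25*b^3/27 - 5*b/21


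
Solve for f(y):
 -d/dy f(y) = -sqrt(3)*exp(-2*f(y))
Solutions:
 f(y) = log(-sqrt(C1 + 2*sqrt(3)*y))
 f(y) = log(C1 + 2*sqrt(3)*y)/2


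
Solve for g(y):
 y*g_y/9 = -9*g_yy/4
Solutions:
 g(y) = C1 + C2*erf(sqrt(2)*y/9)


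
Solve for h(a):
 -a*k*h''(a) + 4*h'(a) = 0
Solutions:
 h(a) = C1 + a^(((re(k) + 4)*re(k) + im(k)^2)/(re(k)^2 + im(k)^2))*(C2*sin(4*log(a)*Abs(im(k))/(re(k)^2 + im(k)^2)) + C3*cos(4*log(a)*im(k)/(re(k)^2 + im(k)^2)))


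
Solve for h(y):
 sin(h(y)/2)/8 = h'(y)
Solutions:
 -y/8 + log(cos(h(y)/2) - 1) - log(cos(h(y)/2) + 1) = C1


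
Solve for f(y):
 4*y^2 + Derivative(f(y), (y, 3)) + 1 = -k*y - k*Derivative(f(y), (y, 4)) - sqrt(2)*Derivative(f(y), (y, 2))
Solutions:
 f(y) = C1 + C2*y + C3*exp(y*(sqrt(-4*sqrt(2)*k + 1) - 1)/(2*k)) + C4*exp(-y*(sqrt(-4*sqrt(2)*k + 1) + 1)/(2*k)) - sqrt(2)*y^4/6 + y^3*(-sqrt(2)*k + 8)/12 + y^2*(9*k - 5*sqrt(2))/4


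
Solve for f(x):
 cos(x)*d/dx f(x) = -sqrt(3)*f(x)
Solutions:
 f(x) = C1*(sin(x) - 1)^(sqrt(3)/2)/(sin(x) + 1)^(sqrt(3)/2)


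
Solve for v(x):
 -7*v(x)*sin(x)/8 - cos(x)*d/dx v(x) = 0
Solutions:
 v(x) = C1*cos(x)^(7/8)


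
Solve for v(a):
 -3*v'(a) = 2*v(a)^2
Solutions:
 v(a) = 3/(C1 + 2*a)


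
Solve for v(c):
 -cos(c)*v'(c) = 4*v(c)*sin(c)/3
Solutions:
 v(c) = C1*cos(c)^(4/3)


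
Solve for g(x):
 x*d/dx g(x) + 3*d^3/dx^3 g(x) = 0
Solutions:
 g(x) = C1 + Integral(C2*airyai(-3^(2/3)*x/3) + C3*airybi(-3^(2/3)*x/3), x)


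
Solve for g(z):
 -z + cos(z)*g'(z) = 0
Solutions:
 g(z) = C1 + Integral(z/cos(z), z)


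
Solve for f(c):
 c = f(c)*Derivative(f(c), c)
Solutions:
 f(c) = -sqrt(C1 + c^2)
 f(c) = sqrt(C1 + c^2)


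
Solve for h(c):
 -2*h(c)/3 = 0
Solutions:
 h(c) = 0


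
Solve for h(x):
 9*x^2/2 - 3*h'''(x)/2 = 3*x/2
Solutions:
 h(x) = C1 + C2*x + C3*x^2 + x^5/20 - x^4/24


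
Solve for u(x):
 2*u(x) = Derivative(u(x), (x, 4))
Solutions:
 u(x) = C1*exp(-2^(1/4)*x) + C2*exp(2^(1/4)*x) + C3*sin(2^(1/4)*x) + C4*cos(2^(1/4)*x)


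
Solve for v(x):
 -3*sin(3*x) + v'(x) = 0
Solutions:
 v(x) = C1 - cos(3*x)


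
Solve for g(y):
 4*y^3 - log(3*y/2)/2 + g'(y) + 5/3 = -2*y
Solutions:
 g(y) = C1 - y^4 - y^2 + y*log(y)/2 - 13*y/6 + y*log(sqrt(6)/2)


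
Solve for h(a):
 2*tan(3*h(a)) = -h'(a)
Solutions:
 h(a) = -asin(C1*exp(-6*a))/3 + pi/3
 h(a) = asin(C1*exp(-6*a))/3


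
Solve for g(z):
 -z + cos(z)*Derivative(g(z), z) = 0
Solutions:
 g(z) = C1 + Integral(z/cos(z), z)


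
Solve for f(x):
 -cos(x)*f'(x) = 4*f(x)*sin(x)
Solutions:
 f(x) = C1*cos(x)^4


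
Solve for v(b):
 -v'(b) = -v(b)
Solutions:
 v(b) = C1*exp(b)


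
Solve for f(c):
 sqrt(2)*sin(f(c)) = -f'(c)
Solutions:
 f(c) = -acos((-C1 - exp(2*sqrt(2)*c))/(C1 - exp(2*sqrt(2)*c))) + 2*pi
 f(c) = acos((-C1 - exp(2*sqrt(2)*c))/(C1 - exp(2*sqrt(2)*c)))


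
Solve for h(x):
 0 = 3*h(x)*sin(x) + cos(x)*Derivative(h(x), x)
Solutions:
 h(x) = C1*cos(x)^3


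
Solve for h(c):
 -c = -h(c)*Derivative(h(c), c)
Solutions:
 h(c) = -sqrt(C1 + c^2)
 h(c) = sqrt(C1 + c^2)


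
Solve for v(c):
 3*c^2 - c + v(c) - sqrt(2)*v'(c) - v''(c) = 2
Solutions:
 v(c) = C1*exp(c*(-sqrt(2) + sqrt(6))/2) + C2*exp(-c*(sqrt(2) + sqrt(6))/2) - 3*c^2 - 6*sqrt(2)*c + c - 16 + sqrt(2)


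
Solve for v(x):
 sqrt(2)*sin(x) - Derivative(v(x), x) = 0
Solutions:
 v(x) = C1 - sqrt(2)*cos(x)


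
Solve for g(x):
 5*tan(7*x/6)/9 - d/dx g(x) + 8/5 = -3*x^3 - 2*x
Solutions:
 g(x) = C1 + 3*x^4/4 + x^2 + 8*x/5 - 10*log(cos(7*x/6))/21


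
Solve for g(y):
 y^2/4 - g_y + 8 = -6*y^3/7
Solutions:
 g(y) = C1 + 3*y^4/14 + y^3/12 + 8*y


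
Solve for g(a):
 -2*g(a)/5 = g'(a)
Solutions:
 g(a) = C1*exp(-2*a/5)


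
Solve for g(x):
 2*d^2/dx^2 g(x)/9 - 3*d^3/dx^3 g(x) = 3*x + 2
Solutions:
 g(x) = C1 + C2*x + C3*exp(2*x/27) + 9*x^3/4 + 765*x^2/8


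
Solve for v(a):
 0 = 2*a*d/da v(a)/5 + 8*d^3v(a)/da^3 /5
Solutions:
 v(a) = C1 + Integral(C2*airyai(-2^(1/3)*a/2) + C3*airybi(-2^(1/3)*a/2), a)


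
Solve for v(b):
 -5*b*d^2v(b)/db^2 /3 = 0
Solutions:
 v(b) = C1 + C2*b


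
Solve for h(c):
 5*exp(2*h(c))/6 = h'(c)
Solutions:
 h(c) = log(-sqrt(-1/(C1 + 5*c))) + log(3)/2
 h(c) = log(-1/(C1 + 5*c))/2 + log(3)/2


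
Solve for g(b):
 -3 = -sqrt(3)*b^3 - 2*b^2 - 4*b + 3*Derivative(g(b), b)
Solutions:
 g(b) = C1 + sqrt(3)*b^4/12 + 2*b^3/9 + 2*b^2/3 - b


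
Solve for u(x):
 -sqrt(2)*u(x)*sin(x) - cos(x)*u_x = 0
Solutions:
 u(x) = C1*cos(x)^(sqrt(2))


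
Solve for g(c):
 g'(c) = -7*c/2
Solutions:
 g(c) = C1 - 7*c^2/4


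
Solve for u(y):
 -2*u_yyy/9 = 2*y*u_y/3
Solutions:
 u(y) = C1 + Integral(C2*airyai(-3^(1/3)*y) + C3*airybi(-3^(1/3)*y), y)


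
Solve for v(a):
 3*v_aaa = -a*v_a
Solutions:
 v(a) = C1 + Integral(C2*airyai(-3^(2/3)*a/3) + C3*airybi(-3^(2/3)*a/3), a)


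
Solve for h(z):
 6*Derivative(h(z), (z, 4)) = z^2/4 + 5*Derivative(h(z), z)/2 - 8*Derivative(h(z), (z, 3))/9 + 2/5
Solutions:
 h(z) = C1 + C2*exp(-z*(64/(243*sqrt(13270665) + 885223)^(1/3) + 16 + (243*sqrt(13270665) + 885223)^(1/3))/324)*sin(sqrt(3)*z*(-(243*sqrt(13270665) + 885223)^(1/3) + 64/(243*sqrt(13270665) + 885223)^(1/3))/324) + C3*exp(-z*(64/(243*sqrt(13270665) + 885223)^(1/3) + 16 + (243*sqrt(13270665) + 885223)^(1/3))/324)*cos(sqrt(3)*z*(-(243*sqrt(13270665) + 885223)^(1/3) + 64/(243*sqrt(13270665) + 885223)^(1/3))/324) + C4*exp(z*(-8 + 64/(243*sqrt(13270665) + 885223)^(1/3) + (243*sqrt(13270665) + 885223)^(1/3))/162) - z^3/30 - 52*z/225


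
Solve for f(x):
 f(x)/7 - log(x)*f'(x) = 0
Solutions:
 f(x) = C1*exp(li(x)/7)


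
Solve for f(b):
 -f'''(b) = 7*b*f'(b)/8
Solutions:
 f(b) = C1 + Integral(C2*airyai(-7^(1/3)*b/2) + C3*airybi(-7^(1/3)*b/2), b)


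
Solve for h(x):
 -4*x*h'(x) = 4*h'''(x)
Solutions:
 h(x) = C1 + Integral(C2*airyai(-x) + C3*airybi(-x), x)


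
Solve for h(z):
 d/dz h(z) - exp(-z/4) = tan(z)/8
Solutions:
 h(z) = C1 + log(tan(z)^2 + 1)/16 - 4*exp(-z/4)


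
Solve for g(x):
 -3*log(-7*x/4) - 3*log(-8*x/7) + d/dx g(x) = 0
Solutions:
 g(x) = C1 + 6*x*log(-x) + 3*x*(-2 + log(2))


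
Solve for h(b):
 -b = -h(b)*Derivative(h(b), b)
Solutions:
 h(b) = -sqrt(C1 + b^2)
 h(b) = sqrt(C1 + b^2)


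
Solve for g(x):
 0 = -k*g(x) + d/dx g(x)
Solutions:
 g(x) = C1*exp(k*x)


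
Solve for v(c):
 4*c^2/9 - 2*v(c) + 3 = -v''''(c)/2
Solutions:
 v(c) = C1*exp(-sqrt(2)*c) + C2*exp(sqrt(2)*c) + C3*sin(sqrt(2)*c) + C4*cos(sqrt(2)*c) + 2*c^2/9 + 3/2


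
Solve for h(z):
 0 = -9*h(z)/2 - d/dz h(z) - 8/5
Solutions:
 h(z) = C1*exp(-9*z/2) - 16/45


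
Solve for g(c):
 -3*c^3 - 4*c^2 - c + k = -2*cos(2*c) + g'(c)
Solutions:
 g(c) = C1 - 3*c^4/4 - 4*c^3/3 - c^2/2 + c*k + sin(2*c)


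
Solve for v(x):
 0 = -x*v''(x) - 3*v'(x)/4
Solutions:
 v(x) = C1 + C2*x^(1/4)


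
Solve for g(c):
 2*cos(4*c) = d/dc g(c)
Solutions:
 g(c) = C1 + sin(4*c)/2


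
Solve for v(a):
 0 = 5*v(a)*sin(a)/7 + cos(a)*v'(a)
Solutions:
 v(a) = C1*cos(a)^(5/7)


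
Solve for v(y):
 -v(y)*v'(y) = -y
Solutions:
 v(y) = -sqrt(C1 + y^2)
 v(y) = sqrt(C1 + y^2)


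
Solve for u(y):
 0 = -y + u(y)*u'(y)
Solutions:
 u(y) = -sqrt(C1 + y^2)
 u(y) = sqrt(C1 + y^2)


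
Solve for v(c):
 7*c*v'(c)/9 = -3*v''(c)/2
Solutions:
 v(c) = C1 + C2*erf(sqrt(21)*c/9)


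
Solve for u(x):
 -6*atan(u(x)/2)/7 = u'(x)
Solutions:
 Integral(1/atan(_y/2), (_y, u(x))) = C1 - 6*x/7


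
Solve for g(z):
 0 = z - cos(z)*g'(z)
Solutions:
 g(z) = C1 + Integral(z/cos(z), z)


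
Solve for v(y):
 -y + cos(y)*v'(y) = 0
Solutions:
 v(y) = C1 + Integral(y/cos(y), y)


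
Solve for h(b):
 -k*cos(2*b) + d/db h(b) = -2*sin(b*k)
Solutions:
 h(b) = C1 + k*sin(2*b)/2 + 2*cos(b*k)/k


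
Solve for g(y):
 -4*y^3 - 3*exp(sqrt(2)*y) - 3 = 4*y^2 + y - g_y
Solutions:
 g(y) = C1 + y^4 + 4*y^3/3 + y^2/2 + 3*y + 3*sqrt(2)*exp(sqrt(2)*y)/2


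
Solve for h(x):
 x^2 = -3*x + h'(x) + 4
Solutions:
 h(x) = C1 + x^3/3 + 3*x^2/2 - 4*x


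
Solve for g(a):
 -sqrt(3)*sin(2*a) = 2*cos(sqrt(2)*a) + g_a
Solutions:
 g(a) = C1 - sqrt(2)*sin(sqrt(2)*a) + sqrt(3)*cos(2*a)/2


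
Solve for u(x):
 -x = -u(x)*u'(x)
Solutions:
 u(x) = -sqrt(C1 + x^2)
 u(x) = sqrt(C1 + x^2)


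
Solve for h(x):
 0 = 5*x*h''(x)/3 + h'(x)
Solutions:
 h(x) = C1 + C2*x^(2/5)


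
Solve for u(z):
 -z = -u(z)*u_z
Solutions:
 u(z) = -sqrt(C1 + z^2)
 u(z) = sqrt(C1 + z^2)


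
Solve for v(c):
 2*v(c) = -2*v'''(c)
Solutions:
 v(c) = C3*exp(-c) + (C1*sin(sqrt(3)*c/2) + C2*cos(sqrt(3)*c/2))*exp(c/2)


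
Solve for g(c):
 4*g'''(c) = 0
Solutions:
 g(c) = C1 + C2*c + C3*c^2


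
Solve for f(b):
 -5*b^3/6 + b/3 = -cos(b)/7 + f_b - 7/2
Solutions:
 f(b) = C1 - 5*b^4/24 + b^2/6 + 7*b/2 + sin(b)/7


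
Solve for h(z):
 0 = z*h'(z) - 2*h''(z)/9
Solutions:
 h(z) = C1 + C2*erfi(3*z/2)


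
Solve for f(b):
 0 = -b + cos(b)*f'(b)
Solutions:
 f(b) = C1 + Integral(b/cos(b), b)


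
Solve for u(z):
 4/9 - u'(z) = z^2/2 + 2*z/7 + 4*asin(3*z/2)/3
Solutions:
 u(z) = C1 - z^3/6 - z^2/7 - 4*z*asin(3*z/2)/3 + 4*z/9 - 4*sqrt(4 - 9*z^2)/9


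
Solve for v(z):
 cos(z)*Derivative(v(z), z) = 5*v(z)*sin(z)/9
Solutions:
 v(z) = C1/cos(z)^(5/9)


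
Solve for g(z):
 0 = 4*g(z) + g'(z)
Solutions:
 g(z) = C1*exp(-4*z)


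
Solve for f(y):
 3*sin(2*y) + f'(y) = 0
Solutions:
 f(y) = C1 + 3*cos(2*y)/2


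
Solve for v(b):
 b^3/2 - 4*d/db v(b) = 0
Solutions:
 v(b) = C1 + b^4/32


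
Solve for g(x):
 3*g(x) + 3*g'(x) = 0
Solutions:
 g(x) = C1*exp(-x)


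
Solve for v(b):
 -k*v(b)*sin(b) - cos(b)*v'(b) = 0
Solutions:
 v(b) = C1*exp(k*log(cos(b)))


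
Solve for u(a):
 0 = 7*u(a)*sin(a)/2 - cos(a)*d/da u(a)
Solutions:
 u(a) = C1/cos(a)^(7/2)


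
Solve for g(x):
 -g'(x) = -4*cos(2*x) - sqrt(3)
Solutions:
 g(x) = C1 + sqrt(3)*x + 2*sin(2*x)


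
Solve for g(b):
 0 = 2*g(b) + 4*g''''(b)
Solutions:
 g(b) = (C1*sin(2^(1/4)*b/2) + C2*cos(2^(1/4)*b/2))*exp(-2^(1/4)*b/2) + (C3*sin(2^(1/4)*b/2) + C4*cos(2^(1/4)*b/2))*exp(2^(1/4)*b/2)


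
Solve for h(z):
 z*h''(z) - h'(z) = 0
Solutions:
 h(z) = C1 + C2*z^2


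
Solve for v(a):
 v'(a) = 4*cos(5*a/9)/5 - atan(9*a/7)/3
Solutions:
 v(a) = C1 - a*atan(9*a/7)/3 + 7*log(81*a^2 + 49)/54 + 36*sin(5*a/9)/25


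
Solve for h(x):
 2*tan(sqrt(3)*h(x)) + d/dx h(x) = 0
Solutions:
 h(x) = sqrt(3)*(pi - asin(C1*exp(-2*sqrt(3)*x)))/3
 h(x) = sqrt(3)*asin(C1*exp(-2*sqrt(3)*x))/3


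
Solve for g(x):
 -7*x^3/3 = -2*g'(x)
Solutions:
 g(x) = C1 + 7*x^4/24


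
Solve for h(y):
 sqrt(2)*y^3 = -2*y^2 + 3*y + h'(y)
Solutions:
 h(y) = C1 + sqrt(2)*y^4/4 + 2*y^3/3 - 3*y^2/2


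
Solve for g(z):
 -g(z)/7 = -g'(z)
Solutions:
 g(z) = C1*exp(z/7)


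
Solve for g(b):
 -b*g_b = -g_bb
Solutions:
 g(b) = C1 + C2*erfi(sqrt(2)*b/2)


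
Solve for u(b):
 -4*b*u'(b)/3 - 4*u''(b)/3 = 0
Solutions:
 u(b) = C1 + C2*erf(sqrt(2)*b/2)


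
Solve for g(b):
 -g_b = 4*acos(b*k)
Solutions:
 g(b) = C1 - 4*Piecewise((b*acos(b*k) - sqrt(-b^2*k^2 + 1)/k, Ne(k, 0)), (pi*b/2, True))


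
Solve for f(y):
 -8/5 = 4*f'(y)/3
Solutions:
 f(y) = C1 - 6*y/5


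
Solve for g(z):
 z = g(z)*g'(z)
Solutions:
 g(z) = -sqrt(C1 + z^2)
 g(z) = sqrt(C1 + z^2)


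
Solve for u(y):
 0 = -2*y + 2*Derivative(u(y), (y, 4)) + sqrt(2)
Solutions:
 u(y) = C1 + C2*y + C3*y^2 + C4*y^3 + y^5/120 - sqrt(2)*y^4/48


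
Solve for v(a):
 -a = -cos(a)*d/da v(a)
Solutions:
 v(a) = C1 + Integral(a/cos(a), a)


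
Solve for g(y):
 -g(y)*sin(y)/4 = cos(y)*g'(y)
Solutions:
 g(y) = C1*cos(y)^(1/4)


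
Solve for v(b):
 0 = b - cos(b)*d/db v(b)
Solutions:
 v(b) = C1 + Integral(b/cos(b), b)


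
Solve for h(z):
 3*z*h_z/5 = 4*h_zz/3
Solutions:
 h(z) = C1 + C2*erfi(3*sqrt(10)*z/20)


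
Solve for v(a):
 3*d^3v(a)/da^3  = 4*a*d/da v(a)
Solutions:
 v(a) = C1 + Integral(C2*airyai(6^(2/3)*a/3) + C3*airybi(6^(2/3)*a/3), a)


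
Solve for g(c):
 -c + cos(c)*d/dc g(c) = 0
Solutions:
 g(c) = C1 + Integral(c/cos(c), c)


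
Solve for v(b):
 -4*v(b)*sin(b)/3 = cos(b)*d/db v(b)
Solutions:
 v(b) = C1*cos(b)^(4/3)


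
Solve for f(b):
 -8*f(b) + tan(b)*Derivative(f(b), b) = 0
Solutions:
 f(b) = C1*sin(b)^8


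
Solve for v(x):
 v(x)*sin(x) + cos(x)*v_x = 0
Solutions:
 v(x) = C1*cos(x)


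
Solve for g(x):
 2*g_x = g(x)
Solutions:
 g(x) = C1*exp(x/2)


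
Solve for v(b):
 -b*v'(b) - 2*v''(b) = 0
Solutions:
 v(b) = C1 + C2*erf(b/2)


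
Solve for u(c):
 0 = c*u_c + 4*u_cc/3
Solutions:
 u(c) = C1 + C2*erf(sqrt(6)*c/4)


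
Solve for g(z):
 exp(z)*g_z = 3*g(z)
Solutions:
 g(z) = C1*exp(-3*exp(-z))


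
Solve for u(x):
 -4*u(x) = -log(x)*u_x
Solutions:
 u(x) = C1*exp(4*li(x))


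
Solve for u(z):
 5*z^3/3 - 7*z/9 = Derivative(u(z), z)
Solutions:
 u(z) = C1 + 5*z^4/12 - 7*z^2/18


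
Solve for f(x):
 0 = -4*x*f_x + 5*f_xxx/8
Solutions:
 f(x) = C1 + Integral(C2*airyai(2*10^(2/3)*x/5) + C3*airybi(2*10^(2/3)*x/5), x)


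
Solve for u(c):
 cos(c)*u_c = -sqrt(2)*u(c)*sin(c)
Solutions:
 u(c) = C1*cos(c)^(sqrt(2))


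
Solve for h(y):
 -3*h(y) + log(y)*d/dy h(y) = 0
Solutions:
 h(y) = C1*exp(3*li(y))


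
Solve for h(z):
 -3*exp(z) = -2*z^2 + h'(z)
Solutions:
 h(z) = C1 + 2*z^3/3 - 3*exp(z)


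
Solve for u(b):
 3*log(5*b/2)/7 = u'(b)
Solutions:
 u(b) = C1 + 3*b*log(b)/7 - 3*b/7 - 3*b*log(2)/7 + 3*b*log(5)/7


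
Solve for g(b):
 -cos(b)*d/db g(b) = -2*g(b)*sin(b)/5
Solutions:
 g(b) = C1/cos(b)^(2/5)


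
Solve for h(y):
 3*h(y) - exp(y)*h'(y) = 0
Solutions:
 h(y) = C1*exp(-3*exp(-y))


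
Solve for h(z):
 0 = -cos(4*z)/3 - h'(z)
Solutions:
 h(z) = C1 - sin(4*z)/12


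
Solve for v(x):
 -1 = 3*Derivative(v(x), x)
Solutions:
 v(x) = C1 - x/3


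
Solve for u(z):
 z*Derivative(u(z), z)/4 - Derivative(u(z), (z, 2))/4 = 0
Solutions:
 u(z) = C1 + C2*erfi(sqrt(2)*z/2)


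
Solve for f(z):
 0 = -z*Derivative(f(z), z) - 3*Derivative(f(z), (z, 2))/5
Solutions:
 f(z) = C1 + C2*erf(sqrt(30)*z/6)


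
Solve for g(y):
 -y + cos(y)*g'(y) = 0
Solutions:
 g(y) = C1 + Integral(y/cos(y), y)


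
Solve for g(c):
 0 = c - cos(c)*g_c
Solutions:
 g(c) = C1 + Integral(c/cos(c), c)


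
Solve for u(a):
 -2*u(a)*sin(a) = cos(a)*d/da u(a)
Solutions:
 u(a) = C1*cos(a)^2


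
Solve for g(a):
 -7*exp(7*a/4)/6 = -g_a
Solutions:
 g(a) = C1 + 2*exp(7*a/4)/3


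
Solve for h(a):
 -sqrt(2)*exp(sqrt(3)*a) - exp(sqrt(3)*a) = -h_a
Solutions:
 h(a) = C1 + sqrt(3)*exp(sqrt(3)*a)/3 + sqrt(6)*exp(sqrt(3)*a)/3


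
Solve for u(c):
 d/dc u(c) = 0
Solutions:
 u(c) = C1


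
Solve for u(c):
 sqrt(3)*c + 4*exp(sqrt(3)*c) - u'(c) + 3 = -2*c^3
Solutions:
 u(c) = C1 + c^4/2 + sqrt(3)*c^2/2 + 3*c + 4*sqrt(3)*exp(sqrt(3)*c)/3


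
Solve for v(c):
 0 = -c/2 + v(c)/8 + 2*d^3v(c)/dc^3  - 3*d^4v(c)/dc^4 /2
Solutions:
 v(c) = 4*c + (C1/sqrt(exp(sqrt(3)*c)) + C2*sqrt(exp(sqrt(3)*c)))*exp(c/2) + (C3*sin(sqrt(5)*c/6) + C4*cos(sqrt(5)*c/6))*exp(c/6)


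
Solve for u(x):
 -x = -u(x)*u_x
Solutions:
 u(x) = -sqrt(C1 + x^2)
 u(x) = sqrt(C1 + x^2)


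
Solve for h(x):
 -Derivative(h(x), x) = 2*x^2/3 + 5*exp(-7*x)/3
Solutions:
 h(x) = C1 - 2*x^3/9 + 5*exp(-7*x)/21


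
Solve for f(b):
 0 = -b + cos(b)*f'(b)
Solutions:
 f(b) = C1 + Integral(b/cos(b), b)


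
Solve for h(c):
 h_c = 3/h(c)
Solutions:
 h(c) = -sqrt(C1 + 6*c)
 h(c) = sqrt(C1 + 6*c)


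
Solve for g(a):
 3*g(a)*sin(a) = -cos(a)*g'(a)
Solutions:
 g(a) = C1*cos(a)^3


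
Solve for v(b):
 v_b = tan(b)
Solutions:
 v(b) = C1 - log(cos(b))


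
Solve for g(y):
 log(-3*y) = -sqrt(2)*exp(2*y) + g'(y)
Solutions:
 g(y) = C1 + y*log(-y) + y*(-1 + log(3)) + sqrt(2)*exp(2*y)/2


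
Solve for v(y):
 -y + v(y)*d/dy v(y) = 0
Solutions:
 v(y) = -sqrt(C1 + y^2)
 v(y) = sqrt(C1 + y^2)


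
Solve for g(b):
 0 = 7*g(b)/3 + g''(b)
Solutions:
 g(b) = C1*sin(sqrt(21)*b/3) + C2*cos(sqrt(21)*b/3)


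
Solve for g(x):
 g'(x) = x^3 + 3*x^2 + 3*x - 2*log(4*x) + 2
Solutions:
 g(x) = C1 + x^4/4 + x^3 + 3*x^2/2 - 2*x*log(x) - x*log(16) + 4*x


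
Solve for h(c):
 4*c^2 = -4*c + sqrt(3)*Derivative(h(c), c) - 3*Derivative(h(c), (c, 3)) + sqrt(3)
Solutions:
 h(c) = C1 + C2*exp(-3^(3/4)*c/3) + C3*exp(3^(3/4)*c/3) + 4*sqrt(3)*c^3/9 + 2*sqrt(3)*c^2/3 + 7*c


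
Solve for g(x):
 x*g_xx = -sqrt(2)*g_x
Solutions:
 g(x) = C1 + C2*x^(1 - sqrt(2))


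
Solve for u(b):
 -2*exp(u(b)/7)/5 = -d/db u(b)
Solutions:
 u(b) = 7*log(-1/(C1 + 2*b)) + 7*log(35)


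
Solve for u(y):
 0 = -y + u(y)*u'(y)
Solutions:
 u(y) = -sqrt(C1 + y^2)
 u(y) = sqrt(C1 + y^2)


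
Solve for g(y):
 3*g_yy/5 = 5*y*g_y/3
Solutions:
 g(y) = C1 + C2*erfi(5*sqrt(2)*y/6)


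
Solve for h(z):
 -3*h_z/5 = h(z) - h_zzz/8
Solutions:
 h(z) = C1*exp(-z*(4*50^(1/3)/(sqrt(465) + 25)^(1/3) + 20^(1/3)*(sqrt(465) + 25)^(1/3))/10)*sin(sqrt(3)*z*(-20^(1/3)*(sqrt(465) + 25)^(1/3) + 4*50^(1/3)/(sqrt(465) + 25)^(1/3))/10) + C2*exp(-z*(4*50^(1/3)/(sqrt(465) + 25)^(1/3) + 20^(1/3)*(sqrt(465) + 25)^(1/3))/10)*cos(sqrt(3)*z*(-20^(1/3)*(sqrt(465) + 25)^(1/3) + 4*50^(1/3)/(sqrt(465) + 25)^(1/3))/10) + C3*exp(z*(4*50^(1/3)/(sqrt(465) + 25)^(1/3) + 20^(1/3)*(sqrt(465) + 25)^(1/3))/5)


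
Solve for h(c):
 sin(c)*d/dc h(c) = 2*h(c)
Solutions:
 h(c) = C1*(cos(c) - 1)/(cos(c) + 1)


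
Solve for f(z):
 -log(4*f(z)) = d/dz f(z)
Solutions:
 Integral(1/(log(_y) + 2*log(2)), (_y, f(z))) = C1 - z


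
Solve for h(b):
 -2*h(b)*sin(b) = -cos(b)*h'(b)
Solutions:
 h(b) = C1/cos(b)^2


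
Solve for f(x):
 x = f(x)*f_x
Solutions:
 f(x) = -sqrt(C1 + x^2)
 f(x) = sqrt(C1 + x^2)


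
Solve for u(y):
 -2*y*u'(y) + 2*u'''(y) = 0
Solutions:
 u(y) = C1 + Integral(C2*airyai(y) + C3*airybi(y), y)


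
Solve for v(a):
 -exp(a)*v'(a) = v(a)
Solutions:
 v(a) = C1*exp(exp(-a))


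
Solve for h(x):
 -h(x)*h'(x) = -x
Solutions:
 h(x) = -sqrt(C1 + x^2)
 h(x) = sqrt(C1 + x^2)


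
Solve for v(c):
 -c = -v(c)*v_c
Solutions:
 v(c) = -sqrt(C1 + c^2)
 v(c) = sqrt(C1 + c^2)


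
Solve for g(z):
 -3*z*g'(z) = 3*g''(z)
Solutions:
 g(z) = C1 + C2*erf(sqrt(2)*z/2)


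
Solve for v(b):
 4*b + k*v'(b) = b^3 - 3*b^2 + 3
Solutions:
 v(b) = C1 + b^4/(4*k) - b^3/k - 2*b^2/k + 3*b/k


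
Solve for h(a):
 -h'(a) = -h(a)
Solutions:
 h(a) = C1*exp(a)


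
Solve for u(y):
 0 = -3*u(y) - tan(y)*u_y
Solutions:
 u(y) = C1/sin(y)^3


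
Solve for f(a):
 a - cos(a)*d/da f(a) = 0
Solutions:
 f(a) = C1 + Integral(a/cos(a), a)


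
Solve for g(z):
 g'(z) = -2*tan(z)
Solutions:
 g(z) = C1 + 2*log(cos(z))


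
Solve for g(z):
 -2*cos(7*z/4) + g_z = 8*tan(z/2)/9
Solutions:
 g(z) = C1 - 16*log(cos(z/2))/9 + 8*sin(7*z/4)/7


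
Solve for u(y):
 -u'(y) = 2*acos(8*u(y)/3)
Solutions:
 Integral(1/acos(8*_y/3), (_y, u(y))) = C1 - 2*y


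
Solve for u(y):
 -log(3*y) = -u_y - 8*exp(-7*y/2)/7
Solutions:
 u(y) = C1 + y*log(y) + y*(-1 + log(3)) + 16*exp(-7*y/2)/49


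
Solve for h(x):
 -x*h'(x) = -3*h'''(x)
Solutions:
 h(x) = C1 + Integral(C2*airyai(3^(2/3)*x/3) + C3*airybi(3^(2/3)*x/3), x)


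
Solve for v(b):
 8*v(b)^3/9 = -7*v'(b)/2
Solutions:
 v(b) = -3*sqrt(14)*sqrt(-1/(C1 - 16*b))/2
 v(b) = 3*sqrt(14)*sqrt(-1/(C1 - 16*b))/2


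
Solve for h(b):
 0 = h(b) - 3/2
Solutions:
 h(b) = 3/2


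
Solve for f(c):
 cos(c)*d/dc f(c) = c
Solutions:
 f(c) = C1 + Integral(c/cos(c), c)


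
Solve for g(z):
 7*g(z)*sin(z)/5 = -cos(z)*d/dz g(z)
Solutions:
 g(z) = C1*cos(z)^(7/5)


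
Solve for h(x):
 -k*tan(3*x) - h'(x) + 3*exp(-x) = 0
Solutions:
 h(x) = C1 - k*log(tan(3*x)^2 + 1)/6 - 3*exp(-x)


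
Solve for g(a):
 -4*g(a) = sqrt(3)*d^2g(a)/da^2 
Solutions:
 g(a) = C1*sin(2*3^(3/4)*a/3) + C2*cos(2*3^(3/4)*a/3)


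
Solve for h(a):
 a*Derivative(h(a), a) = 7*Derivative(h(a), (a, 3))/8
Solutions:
 h(a) = C1 + Integral(C2*airyai(2*7^(2/3)*a/7) + C3*airybi(2*7^(2/3)*a/7), a)


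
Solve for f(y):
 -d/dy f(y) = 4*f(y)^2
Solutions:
 f(y) = 1/(C1 + 4*y)


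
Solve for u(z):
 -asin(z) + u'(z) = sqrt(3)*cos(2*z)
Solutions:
 u(z) = C1 + z*asin(z) + sqrt(1 - z^2) + sqrt(3)*sin(2*z)/2


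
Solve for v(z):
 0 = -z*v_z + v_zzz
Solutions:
 v(z) = C1 + Integral(C2*airyai(z) + C3*airybi(z), z)


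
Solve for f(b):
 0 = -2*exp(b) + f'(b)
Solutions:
 f(b) = C1 + 2*exp(b)


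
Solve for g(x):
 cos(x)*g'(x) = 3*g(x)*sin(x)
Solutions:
 g(x) = C1/cos(x)^3


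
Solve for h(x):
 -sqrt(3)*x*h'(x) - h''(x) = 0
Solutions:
 h(x) = C1 + C2*erf(sqrt(2)*3^(1/4)*x/2)


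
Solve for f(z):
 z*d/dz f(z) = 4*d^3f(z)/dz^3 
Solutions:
 f(z) = C1 + Integral(C2*airyai(2^(1/3)*z/2) + C3*airybi(2^(1/3)*z/2), z)


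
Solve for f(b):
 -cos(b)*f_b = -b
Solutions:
 f(b) = C1 + Integral(b/cos(b), b)


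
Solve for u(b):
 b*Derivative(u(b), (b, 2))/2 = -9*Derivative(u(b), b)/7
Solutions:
 u(b) = C1 + C2/b^(11/7)


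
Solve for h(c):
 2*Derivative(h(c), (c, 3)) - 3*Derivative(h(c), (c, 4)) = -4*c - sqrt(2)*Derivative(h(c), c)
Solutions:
 h(c) = C1 + C2*exp(c*(-2^(2/3)*(16 + 243*sqrt(2) + sqrt(-256 + (16 + 243*sqrt(2))^2))^(1/3) - 8*2^(1/3)/(16 + 243*sqrt(2) + sqrt(-256 + (16 + 243*sqrt(2))^2))^(1/3) + 8)/36)*sin(2^(1/3)*sqrt(3)*c*(-2^(1/3)*(16 + 243*sqrt(2) + sqrt(-256 + (16 + 243*sqrt(2))^2))^(1/3) + 8/(16 + 243*sqrt(2) + sqrt(-256 + (16 + 243*sqrt(2))^2))^(1/3))/36) + C3*exp(c*(-2^(2/3)*(16 + 243*sqrt(2) + sqrt(-256 + (16 + 243*sqrt(2))^2))^(1/3) - 8*2^(1/3)/(16 + 243*sqrt(2) + sqrt(-256 + (16 + 243*sqrt(2))^2))^(1/3) + 8)/36)*cos(2^(1/3)*sqrt(3)*c*(-2^(1/3)*(16 + 243*sqrt(2) + sqrt(-256 + (16 + 243*sqrt(2))^2))^(1/3) + 8/(16 + 243*sqrt(2) + sqrt(-256 + (16 + 243*sqrt(2))^2))^(1/3))/36) + C4*exp(c*(8*2^(1/3)/(16 + 243*sqrt(2) + sqrt(-256 + (16 + 243*sqrt(2))^2))^(1/3) + 4 + 2^(2/3)*(16 + 243*sqrt(2) + sqrt(-256 + (16 + 243*sqrt(2))^2))^(1/3))/18) - sqrt(2)*c^2


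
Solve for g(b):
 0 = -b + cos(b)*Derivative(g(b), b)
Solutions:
 g(b) = C1 + Integral(b/cos(b), b)


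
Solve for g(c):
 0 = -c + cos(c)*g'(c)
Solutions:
 g(c) = C1 + Integral(c/cos(c), c)


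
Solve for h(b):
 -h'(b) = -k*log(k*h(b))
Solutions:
 li(k*h(b))/k = C1 + b*k


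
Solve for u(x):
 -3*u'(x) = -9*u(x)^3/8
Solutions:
 u(x) = -2*sqrt(-1/(C1 + 3*x))
 u(x) = 2*sqrt(-1/(C1 + 3*x))


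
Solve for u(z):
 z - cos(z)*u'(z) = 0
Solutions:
 u(z) = C1 + Integral(z/cos(z), z)


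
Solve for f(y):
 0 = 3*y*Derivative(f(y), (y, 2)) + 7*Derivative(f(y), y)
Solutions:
 f(y) = C1 + C2/y^(4/3)


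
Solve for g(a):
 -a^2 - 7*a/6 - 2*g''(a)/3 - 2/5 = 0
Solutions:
 g(a) = C1 + C2*a - a^4/8 - 7*a^3/24 - 3*a^2/10


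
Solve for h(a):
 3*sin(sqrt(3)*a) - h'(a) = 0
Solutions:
 h(a) = C1 - sqrt(3)*cos(sqrt(3)*a)


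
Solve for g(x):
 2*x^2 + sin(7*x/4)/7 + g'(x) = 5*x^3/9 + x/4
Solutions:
 g(x) = C1 + 5*x^4/36 - 2*x^3/3 + x^2/8 + 4*cos(7*x/4)/49


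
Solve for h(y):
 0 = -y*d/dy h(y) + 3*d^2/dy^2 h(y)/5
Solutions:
 h(y) = C1 + C2*erfi(sqrt(30)*y/6)


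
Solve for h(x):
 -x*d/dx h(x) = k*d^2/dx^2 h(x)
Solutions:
 h(x) = C1 + C2*sqrt(k)*erf(sqrt(2)*x*sqrt(1/k)/2)


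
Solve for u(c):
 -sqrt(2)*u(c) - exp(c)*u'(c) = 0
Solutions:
 u(c) = C1*exp(sqrt(2)*exp(-c))
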